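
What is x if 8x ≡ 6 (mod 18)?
x ≡ 3 (mod 9)

gcd(8, 18) = 2, which divides 6, so solutions exist.
Divide through by 2: 4x ≡ 3 (mod 9).
Find 4^(-1) mod 9 by the extended Euclidean algorithm:
9 = 2 × 4 + 1  ⟹  1 = (1)·9 + (-2)·4
So (-2)·4 ≡ 1 (mod 9), i.e. 4^(-1) ≡ -2 ≡ 7 (mod 9).
x ≡ 7 × 3 = 21 ≡ 3 (mod 9).
Check: 8 × 3 = 24 ≡ 6 (mod 18).
x ≡ 3 (mod 9), giving 2 solutions mod 18.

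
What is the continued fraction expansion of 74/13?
[5; 1, 2, 4]

Euclidean algorithm steps:
74 = 5 × 13 + 9
13 = 1 × 9 + 4
9 = 2 × 4 + 1
4 = 4 × 1 + 0
Continued fraction: [5; 1, 2, 4]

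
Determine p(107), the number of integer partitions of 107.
431149389

p(n) counts ways to write n as a sum of positive integers (order ignored).
Euler's pentagonal recurrence: p(k) = p(k-1) + p(k-2) - p(k-5) - p(k-7) + p(k-12) + p(k-15) - ... (offsets j(3j∓1)/2, signs ++--, p(0)=1, p(<0)=0).
DP table for k = 0..106: p(0)=1, p(1)=1, p(2)=2, p(3)=3, p(4)=5, p(5)=7, p(6)=11, p(7)=15, p(8)=22, p(9)=30, p(10)=42, p(11)=56, p(12)=77, p(13)=101, p(14)=135, p(15)=176, p(16)=231, p(17)=297, p(18)=385, p(19)=490, p(20)=627, p(21)=792, p(22)=1002, p(23)=1255, p(24)=1575, p(25)=1958, p(26)=2436, p(27)=3010, p(28)=3718, p(29)=4565, p(30)=5604, p(31)=6842, p(32)=8349, p(33)=10143, p(34)=12310, p(35)=14883, p(36)=17977, p(37)=21637, p(38)=26015, p(39)=31185, p(40)=37338, p(41)=44583, p(42)=53174, p(43)=63261, p(44)=75175, p(45)=89134, p(46)=105558, p(47)=124754, p(48)=147273, p(49)=173525, p(50)=204226, p(51)=239943, p(52)=281589, p(53)=329931, p(54)=386155, p(55)=451276, p(56)=526823, p(57)=614154, p(58)=715220, p(59)=831820, p(60)=966467, p(61)=1121505, p(62)=1300156, p(63)=1505499, p(64)=1741630, p(65)=2012558, p(66)=2323520, p(67)=2679689, p(68)=3087735, p(69)=3554345, p(70)=4087968, p(71)=4697205, p(72)=5392783, p(73)=6185689, p(74)=7089500, p(75)=8118264, p(76)=9289091, p(77)=10619863, p(78)=12132164, p(79)=13848650, p(80)=15796476, p(81)=18004327, p(82)=20506255, p(83)=23338469, p(84)=26543660, p(85)=30167357, p(86)=34262962, p(87)=38887673, p(88)=44108109, p(89)=49995925, p(90)=56634173, p(91)=64112359, p(92)=72533807, p(93)=82010177, p(94)=92669720, p(95)=104651419, p(96)=118114304, p(97)=133230930, p(98)=150198136, p(99)=169229875, p(100)=190569292, p(101)=214481126, p(102)=241265379, p(103)=271248950, p(104)=304801365, p(105)=342325709, p(106)=384276336.
Final step: p(107) = p(106) + p(105) - p(102) - p(100) + p(95) + p(92) - p(85) - p(81) + p(72) + p(67) - p(56) - p(50) + p(37) + p(30) - p(15) - p(7)
= 384276336 + 342325709 - 241265379 - 190569292 + 104651419 + 72533807 - 30167357 - 18004327 + 5392783 + 2679689 - 526823 - 204226 + 21637 + 5604 - 176 - 15
= 431149389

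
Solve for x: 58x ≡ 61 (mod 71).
x ≡ 39 (mod 71)

gcd(58, 71) = 1, which divides 61, so solutions exist.
Find 58^(-1) mod 71 by the extended Euclidean algorithm:
71 = 1 × 58 + 13  ⟹  13 = (1)·71 + (-1)·58
58 = 4 × 13 + 6  ⟹  6 = (-4)·71 + (5)·58
13 = 2 × 6 + 1  ⟹  1 = (9)·71 + (-11)·58
So (-11)·58 ≡ 1 (mod 71), i.e. 58^(-1) ≡ -11 ≡ 60 (mod 71).
x ≡ 60 × 61 = 3660 ≡ 39 (mod 71).
Check: 58 × 39 = 2262 ≡ 61 (mod 71).
Unique solution: x ≡ 39 (mod 71)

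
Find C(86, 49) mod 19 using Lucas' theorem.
0

Using Lucas' theorem:
Write n=86 and k=49 in base 19:
n in base 19: [4, 10]
k in base 19: [2, 11]
C(86,49) mod 19 = ∏ C(n_i, k_i) mod 19
Digit binomials (mod 19): C(4,2) = 6; C(10,11) = 0 (k_i > n_i)
Product: 6 × 0 = 0 ≡ 0 (mod 19)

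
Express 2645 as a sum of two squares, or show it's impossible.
23² + 46² (a=23, b=46)

Factorization: 2645 = 5 × 23^2
By Fermat: n is sum of two squares iff every prime p ≡ 3 (mod 4) appears to even power.
All primes ≡ 3 (mod 4) appear to even power.
Search a = 0, 1, 2, … for 2645 - a² a perfect square: first hit at a = 23: 2645 - 529 = 2116 = 46².
2645 = 23² + 46² = 529 + 2116 ✓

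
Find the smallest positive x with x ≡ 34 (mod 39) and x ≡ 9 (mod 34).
1165

Using Chinese Remainder Theorem:
M = 39 × 34 = 1326
M1 = 34, M2 = 39
y1 = 34^(-1) mod 39 = 31
y2 = 39^(-1) mod 34 = 7
x = (34×34×31 + 9×39×7) mod 1326 = 1165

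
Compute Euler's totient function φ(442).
192

442 = 2 × 13 × 17
φ(n) = n × ∏(1 - 1/p) for each prime p dividing n
φ(442) = 442 × (1 - 1/2) × (1 - 1/13) × (1 - 1/17) = 192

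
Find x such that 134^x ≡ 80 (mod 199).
28

Baby-step giant-step with step n = ⌈√199⌉ = 15.
Baby steps 134^j mod 199 (j:value) for j=0..14: 0:1, 1:134, 2:46, 3:194, 4:126, 5:168, 6:25, 7:166, 8:155, 9:74, 10:165, 11:21, 12:28, 13:170, 14:94.
Giant-step multiplier: 134^(-15) ≡ 134^(198-15) = 134^183 ≡ 27 (mod 199).
Giant steps γ_i = 80·27^i mod 199: γ_0=80, γ_1=170 (in table at j=13).
x = i·n + j = 1·15 + 13 = 28.
Check: 134^28 ≡ 80 (mod 199).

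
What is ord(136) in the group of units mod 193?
192

193 is prime, so ord(136) divides φ(193) = 192.
Divisors of 192: 1, 2, 3, 4, 6, 8, 12, 16, 24, 32, 48, 64, 96, 192.
Repeated squaring: 136^1 ≡ 136, 136^2 ≡ 161, 136^4 ≡ 59, 136^8 ≡ 7, 136^16 ≡ 49, 136^32 ≡ 85, 136^64 ≡ 84, 136^128 ≡ 108 (mod 193).
Test 136^d mod 193 for each divisor d in increasing order:
136^1 ≡ 136
136^2 ≡ 161
136^3 = 136^2·136^1 ≡ 87
136^4 ≡ 59
136^6 = 136^4·136^2 ≡ 42
136^8 ≡ 7
136^12 = 136^8·136^4 ≡ 27
136^16 ≡ 49
136^24 = 136^16·136^8 ≡ 150
136^32 ≡ 85
136^48 = 136^32·136^16 ≡ 112
136^64 ≡ 84
136^96 = 136^64·136^32 ≡ 192
136^192 = 136^128·136^64 ≡ 1  ← first divisor giving 1
The order is 192.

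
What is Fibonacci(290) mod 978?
535

Matrix identity: Q^n = [[F_(n+1), F_n], [F_n, F_(n-1)]] with Q = [[1,1],[1,0]].
n = 290 = 100100010₂. Square-and-multiply, entries mod 978:
Q^1 = [[1,1],[1,0]]
Q^2 = (Q^1)² = [[2,1],[1,1]]
Q^4 = (Q^2)² = [[5,3],[3,2]]
Q^9 = (Q^4)²·Q = [[55,34],[34,21]]
Q^18 = (Q^9)² = [[269,628],[628,619]]
Q^36 = (Q^18)² = [[239,204],[204,35]]
Q^72 = (Q^36)² = [[937,150],[150,787]]
Q^145 = (Q^72)²·Q = [[139,709],[709,408]]
Q^290 = (Q^145)² = [[728,535],[535,193]]
F_290 mod 978 = Q^290[0][1] = 535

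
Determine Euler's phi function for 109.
108

109 = 109
φ(n) = n × ∏(1 - 1/p) for each prime p dividing n
φ(109) = 109 × (1 - 1/109) = 108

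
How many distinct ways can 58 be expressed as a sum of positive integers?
715220

p(n) counts ways to write n as a sum of positive integers (order ignored).
Euler's pentagonal recurrence: p(k) = p(k-1) + p(k-2) - p(k-5) - p(k-7) + p(k-12) + p(k-15) - ... (offsets j(3j∓1)/2, signs ++--, p(0)=1, p(<0)=0).
DP table for k = 0..57: p(0)=1, p(1)=1, p(2)=2, p(3)=3, p(4)=5, p(5)=7, p(6)=11, p(7)=15, p(8)=22, p(9)=30, p(10)=42, p(11)=56, p(12)=77, p(13)=101, p(14)=135, p(15)=176, p(16)=231, p(17)=297, p(18)=385, p(19)=490, p(20)=627, p(21)=792, p(22)=1002, p(23)=1255, p(24)=1575, p(25)=1958, p(26)=2436, p(27)=3010, p(28)=3718, p(29)=4565, p(30)=5604, p(31)=6842, p(32)=8349, p(33)=10143, p(34)=12310, p(35)=14883, p(36)=17977, p(37)=21637, p(38)=26015, p(39)=31185, p(40)=37338, p(41)=44583, p(42)=53174, p(43)=63261, p(44)=75175, p(45)=89134, p(46)=105558, p(47)=124754, p(48)=147273, p(49)=173525, p(50)=204226, p(51)=239943, p(52)=281589, p(53)=329931, p(54)=386155, p(55)=451276, p(56)=526823, p(57)=614154.
Final step: p(58) = p(57) + p(56) - p(53) - p(51) + p(46) + p(43) - p(36) - p(32) + p(23) + p(18) - p(7) - p(1)
= 614154 + 526823 - 329931 - 239943 + 105558 + 63261 - 17977 - 8349 + 1255 + 385 - 15 - 1
= 715220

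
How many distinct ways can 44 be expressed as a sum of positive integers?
75175

p(n) counts ways to write n as a sum of positive integers (order ignored).
Euler's pentagonal recurrence: p(k) = p(k-1) + p(k-2) - p(k-5) - p(k-7) + p(k-12) + p(k-15) - ... (offsets j(3j∓1)/2, signs ++--, p(0)=1, p(<0)=0).
DP table for k = 0..43: p(0)=1, p(1)=1, p(2)=2, p(3)=3, p(4)=5, p(5)=7, p(6)=11, p(7)=15, p(8)=22, p(9)=30, p(10)=42, p(11)=56, p(12)=77, p(13)=101, p(14)=135, p(15)=176, p(16)=231, p(17)=297, p(18)=385, p(19)=490, p(20)=627, p(21)=792, p(22)=1002, p(23)=1255, p(24)=1575, p(25)=1958, p(26)=2436, p(27)=3010, p(28)=3718, p(29)=4565, p(30)=5604, p(31)=6842, p(32)=8349, p(33)=10143, p(34)=12310, p(35)=14883, p(36)=17977, p(37)=21637, p(38)=26015, p(39)=31185, p(40)=37338, p(41)=44583, p(42)=53174, p(43)=63261.
Final step: p(44) = p(43) + p(42) - p(39) - p(37) + p(32) + p(29) - p(22) - p(18) + p(9) + p(4)
= 63261 + 53174 - 31185 - 21637 + 8349 + 4565 - 1002 - 385 + 30 + 5
= 75175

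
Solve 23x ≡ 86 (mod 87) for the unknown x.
x ≡ 34 (mod 87)

gcd(23, 87) = 1, which divides 86, so solutions exist.
Find 23^(-1) mod 87 by the extended Euclidean algorithm:
87 = 3 × 23 + 18  ⟹  18 = (1)·87 + (-3)·23
23 = 1 × 18 + 5  ⟹  5 = (-1)·87 + (4)·23
18 = 3 × 5 + 3  ⟹  3 = (4)·87 + (-15)·23
5 = 1 × 3 + 2  ⟹  2 = (-5)·87 + (19)·23
3 = 1 × 2 + 1  ⟹  1 = (9)·87 + (-34)·23
So (-34)·23 ≡ 1 (mod 87), i.e. 23^(-1) ≡ -34 ≡ 53 (mod 87).
x ≡ 53 × 86 = 4558 ≡ 34 (mod 87).
Check: 23 × 34 = 782 ≡ 86 (mod 87).
Unique solution: x ≡ 34 (mod 87)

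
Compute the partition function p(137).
11097645016

p(n) counts ways to write n as a sum of positive integers (order ignored).
Euler's pentagonal recurrence: p(k) = p(k-1) + p(k-2) - p(k-5) - p(k-7) + p(k-12) + p(k-15) - ... (offsets j(3j∓1)/2, signs ++--, p(0)=1, p(<0)=0).
DP table for k = 0..136: p(0)=1, p(1)=1, p(2)=2, p(3)=3, p(4)=5, p(5)=7, p(6)=11, p(7)=15, p(8)=22, p(9)=30, p(10)=42, p(11)=56, p(12)=77, p(13)=101, p(14)=135, p(15)=176, p(16)=231, p(17)=297, p(18)=385, p(19)=490, p(20)=627, p(21)=792, p(22)=1002, p(23)=1255, p(24)=1575, p(25)=1958, p(26)=2436, p(27)=3010, p(28)=3718, p(29)=4565, p(30)=5604, p(31)=6842, p(32)=8349, p(33)=10143, p(34)=12310, p(35)=14883, p(36)=17977, p(37)=21637, p(38)=26015, p(39)=31185, p(40)=37338, p(41)=44583, p(42)=53174, p(43)=63261, p(44)=75175, p(45)=89134, p(46)=105558, p(47)=124754, p(48)=147273, p(49)=173525, p(50)=204226, p(51)=239943, p(52)=281589, p(53)=329931, p(54)=386155, p(55)=451276, p(56)=526823, p(57)=614154, p(58)=715220, p(59)=831820, p(60)=966467, p(61)=1121505, p(62)=1300156, p(63)=1505499, p(64)=1741630, p(65)=2012558, p(66)=2323520, p(67)=2679689, p(68)=3087735, p(69)=3554345, p(70)=4087968, p(71)=4697205, p(72)=5392783, p(73)=6185689, p(74)=7089500, p(75)=8118264, p(76)=9289091, p(77)=10619863, p(78)=12132164, p(79)=13848650, p(80)=15796476, p(81)=18004327, p(82)=20506255, p(83)=23338469, p(84)=26543660, p(85)=30167357, p(86)=34262962, p(87)=38887673, p(88)=44108109, p(89)=49995925, p(90)=56634173, p(91)=64112359, p(92)=72533807, p(93)=82010177, p(94)=92669720, p(95)=104651419, p(96)=118114304, p(97)=133230930, p(98)=150198136, p(99)=169229875, p(100)=190569292, p(101)=214481126, p(102)=241265379, p(103)=271248950, p(104)=304801365, p(105)=342325709, p(106)=384276336, p(107)=431149389, p(108)=483502844, p(109)=541946240, p(110)=607163746, p(111)=679903203, p(112)=761002156, p(113)=851376628, p(114)=952050665, p(115)=1064144451, p(116)=1188908248, p(117)=1327710076, p(118)=1482074143, p(119)=1653668665, p(120)=1844349560, p(121)=2056148051, p(122)=2291320912, p(123)=2552338241, p(124)=2841940500, p(125)=3163127352, p(126)=3519222692, p(127)=3913864295, p(128)=4351078600, p(129)=4835271870, p(130)=5371315400, p(131)=5964539504, p(132)=6620830889, p(133)=7346629512, p(134)=8149040695, p(135)=9035836076, p(136)=10015581680.
Final step: p(137) = p(136) + p(135) - p(132) - p(130) + p(125) + p(122) - p(115) - p(111) + p(102) + p(97) - p(86) - p(80) + p(67) + p(60) - p(45) - p(37) + p(20) + p(11)
= 10015581680 + 9035836076 - 6620830889 - 5371315400 + 3163127352 + 2291320912 - 1064144451 - 679903203 + 241265379 + 133230930 - 34262962 - 15796476 + 2679689 + 966467 - 89134 - 21637 + 627 + 56
= 11097645016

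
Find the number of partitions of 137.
11097645016

p(n) counts ways to write n as a sum of positive integers (order ignored).
Euler's pentagonal recurrence: p(k) = p(k-1) + p(k-2) - p(k-5) - p(k-7) + p(k-12) + p(k-15) - ... (offsets j(3j∓1)/2, signs ++--, p(0)=1, p(<0)=0).
DP table for k = 0..136: p(0)=1, p(1)=1, p(2)=2, p(3)=3, p(4)=5, p(5)=7, p(6)=11, p(7)=15, p(8)=22, p(9)=30, p(10)=42, p(11)=56, p(12)=77, p(13)=101, p(14)=135, p(15)=176, p(16)=231, p(17)=297, p(18)=385, p(19)=490, p(20)=627, p(21)=792, p(22)=1002, p(23)=1255, p(24)=1575, p(25)=1958, p(26)=2436, p(27)=3010, p(28)=3718, p(29)=4565, p(30)=5604, p(31)=6842, p(32)=8349, p(33)=10143, p(34)=12310, p(35)=14883, p(36)=17977, p(37)=21637, p(38)=26015, p(39)=31185, p(40)=37338, p(41)=44583, p(42)=53174, p(43)=63261, p(44)=75175, p(45)=89134, p(46)=105558, p(47)=124754, p(48)=147273, p(49)=173525, p(50)=204226, p(51)=239943, p(52)=281589, p(53)=329931, p(54)=386155, p(55)=451276, p(56)=526823, p(57)=614154, p(58)=715220, p(59)=831820, p(60)=966467, p(61)=1121505, p(62)=1300156, p(63)=1505499, p(64)=1741630, p(65)=2012558, p(66)=2323520, p(67)=2679689, p(68)=3087735, p(69)=3554345, p(70)=4087968, p(71)=4697205, p(72)=5392783, p(73)=6185689, p(74)=7089500, p(75)=8118264, p(76)=9289091, p(77)=10619863, p(78)=12132164, p(79)=13848650, p(80)=15796476, p(81)=18004327, p(82)=20506255, p(83)=23338469, p(84)=26543660, p(85)=30167357, p(86)=34262962, p(87)=38887673, p(88)=44108109, p(89)=49995925, p(90)=56634173, p(91)=64112359, p(92)=72533807, p(93)=82010177, p(94)=92669720, p(95)=104651419, p(96)=118114304, p(97)=133230930, p(98)=150198136, p(99)=169229875, p(100)=190569292, p(101)=214481126, p(102)=241265379, p(103)=271248950, p(104)=304801365, p(105)=342325709, p(106)=384276336, p(107)=431149389, p(108)=483502844, p(109)=541946240, p(110)=607163746, p(111)=679903203, p(112)=761002156, p(113)=851376628, p(114)=952050665, p(115)=1064144451, p(116)=1188908248, p(117)=1327710076, p(118)=1482074143, p(119)=1653668665, p(120)=1844349560, p(121)=2056148051, p(122)=2291320912, p(123)=2552338241, p(124)=2841940500, p(125)=3163127352, p(126)=3519222692, p(127)=3913864295, p(128)=4351078600, p(129)=4835271870, p(130)=5371315400, p(131)=5964539504, p(132)=6620830889, p(133)=7346629512, p(134)=8149040695, p(135)=9035836076, p(136)=10015581680.
Final step: p(137) = p(136) + p(135) - p(132) - p(130) + p(125) + p(122) - p(115) - p(111) + p(102) + p(97) - p(86) - p(80) + p(67) + p(60) - p(45) - p(37) + p(20) + p(11)
= 10015581680 + 9035836076 - 6620830889 - 5371315400 + 3163127352 + 2291320912 - 1064144451 - 679903203 + 241265379 + 133230930 - 34262962 - 15796476 + 2679689 + 966467 - 89134 - 21637 + 627 + 56
= 11097645016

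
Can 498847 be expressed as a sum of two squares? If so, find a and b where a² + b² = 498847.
Not possible

Factorization: 498847 = 23^3 × 41
By Fermat: n is sum of two squares iff every prime p ≡ 3 (mod 4) appears to even power.
Prime(s) ≡ 3 (mod 4) with odd exponent: [(23, 3)]
Therefore 498847 cannot be expressed as a² + b².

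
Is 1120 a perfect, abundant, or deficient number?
abundant

Proper divisors of 1120: sum = 1 + 2 + 4 + 5 + 7 + 8 + 10 + 14 + ... + 160 + 224 + 280 + 560 (23 divisors) = 1904
Since 1904 > 1120, 1120 is abundant.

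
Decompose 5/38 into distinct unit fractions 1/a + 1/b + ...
1/8 + 1/152

Greedy algorithm:
5/38: ceiling(38/5) = 8, use 1/8
1/152: ceiling(152/1) = 152, use 1/152
Result: 5/38 = 1/8 + 1/152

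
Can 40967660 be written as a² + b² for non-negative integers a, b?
Not possible

Factorization: 40967660 = 2^2 × 5 × 127^3
By Fermat: n is sum of two squares iff every prime p ≡ 3 (mod 4) appears to even power.
Prime(s) ≡ 3 (mod 4) with odd exponent: [(127, 3)]
Therefore 40967660 cannot be expressed as a² + b².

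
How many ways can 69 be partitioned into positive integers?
3554345

p(n) counts ways to write n as a sum of positive integers (order ignored).
Euler's pentagonal recurrence: p(k) = p(k-1) + p(k-2) - p(k-5) - p(k-7) + p(k-12) + p(k-15) - ... (offsets j(3j∓1)/2, signs ++--, p(0)=1, p(<0)=0).
DP table for k = 0..68: p(0)=1, p(1)=1, p(2)=2, p(3)=3, p(4)=5, p(5)=7, p(6)=11, p(7)=15, p(8)=22, p(9)=30, p(10)=42, p(11)=56, p(12)=77, p(13)=101, p(14)=135, p(15)=176, p(16)=231, p(17)=297, p(18)=385, p(19)=490, p(20)=627, p(21)=792, p(22)=1002, p(23)=1255, p(24)=1575, p(25)=1958, p(26)=2436, p(27)=3010, p(28)=3718, p(29)=4565, p(30)=5604, p(31)=6842, p(32)=8349, p(33)=10143, p(34)=12310, p(35)=14883, p(36)=17977, p(37)=21637, p(38)=26015, p(39)=31185, p(40)=37338, p(41)=44583, p(42)=53174, p(43)=63261, p(44)=75175, p(45)=89134, p(46)=105558, p(47)=124754, p(48)=147273, p(49)=173525, p(50)=204226, p(51)=239943, p(52)=281589, p(53)=329931, p(54)=386155, p(55)=451276, p(56)=526823, p(57)=614154, p(58)=715220, p(59)=831820, p(60)=966467, p(61)=1121505, p(62)=1300156, p(63)=1505499, p(64)=1741630, p(65)=2012558, p(66)=2323520, p(67)=2679689, p(68)=3087735.
Final step: p(69) = p(68) + p(67) - p(64) - p(62) + p(57) + p(54) - p(47) - p(43) + p(34) + p(29) - p(18) - p(12)
= 3087735 + 2679689 - 1741630 - 1300156 + 614154 + 386155 - 124754 - 63261 + 12310 + 4565 - 385 - 77
= 3554345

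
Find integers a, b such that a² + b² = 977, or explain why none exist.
4² + 31² (a=4, b=31)

Factorization: 977 = 977
By Fermat: n is sum of two squares iff every prime p ≡ 3 (mod 4) appears to even power.
All primes ≡ 3 (mod 4) appear to even power.
Search a = 0, 1, 2, … for 977 - a² a perfect square: first hit at a = 4: 977 - 16 = 961 = 31².
977 = 4² + 31² = 16 + 961 ✓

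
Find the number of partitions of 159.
97662728555

p(n) counts ways to write n as a sum of positive integers (order ignored).
Euler's pentagonal recurrence: p(k) = p(k-1) + p(k-2) - p(k-5) - p(k-7) + p(k-12) + p(k-15) - ... (offsets j(3j∓1)/2, signs ++--, p(0)=1, p(<0)=0).
DP table for k = 0..158: p(0)=1, p(1)=1, p(2)=2, p(3)=3, p(4)=5, p(5)=7, p(6)=11, p(7)=15, p(8)=22, p(9)=30, p(10)=42, p(11)=56, p(12)=77, p(13)=101, p(14)=135, p(15)=176, p(16)=231, p(17)=297, p(18)=385, p(19)=490, p(20)=627, p(21)=792, p(22)=1002, p(23)=1255, p(24)=1575, p(25)=1958, p(26)=2436, p(27)=3010, p(28)=3718, p(29)=4565, p(30)=5604, p(31)=6842, p(32)=8349, p(33)=10143, p(34)=12310, p(35)=14883, p(36)=17977, p(37)=21637, p(38)=26015, p(39)=31185, p(40)=37338, p(41)=44583, p(42)=53174, p(43)=63261, p(44)=75175, p(45)=89134, p(46)=105558, p(47)=124754, p(48)=147273, p(49)=173525, p(50)=204226, p(51)=239943, p(52)=281589, p(53)=329931, p(54)=386155, p(55)=451276, p(56)=526823, p(57)=614154, p(58)=715220, p(59)=831820, p(60)=966467, p(61)=1121505, p(62)=1300156, p(63)=1505499, p(64)=1741630, p(65)=2012558, p(66)=2323520, p(67)=2679689, p(68)=3087735, p(69)=3554345, p(70)=4087968, p(71)=4697205, p(72)=5392783, p(73)=6185689, p(74)=7089500, p(75)=8118264, p(76)=9289091, p(77)=10619863, p(78)=12132164, p(79)=13848650, p(80)=15796476, p(81)=18004327, p(82)=20506255, p(83)=23338469, p(84)=26543660, p(85)=30167357, p(86)=34262962, p(87)=38887673, p(88)=44108109, p(89)=49995925, p(90)=56634173, p(91)=64112359, p(92)=72533807, p(93)=82010177, p(94)=92669720, p(95)=104651419, p(96)=118114304, p(97)=133230930, p(98)=150198136, p(99)=169229875, p(100)=190569292, p(101)=214481126, p(102)=241265379, p(103)=271248950, p(104)=304801365, p(105)=342325709, p(106)=384276336, p(107)=431149389, p(108)=483502844, p(109)=541946240, p(110)=607163746, p(111)=679903203, p(112)=761002156, p(113)=851376628, p(114)=952050665, p(115)=1064144451, p(116)=1188908248, p(117)=1327710076, p(118)=1482074143, p(119)=1653668665, p(120)=1844349560, p(121)=2056148051, p(122)=2291320912, p(123)=2552338241, p(124)=2841940500, p(125)=3163127352, p(126)=3519222692, p(127)=3913864295, p(128)=4351078600, p(129)=4835271870, p(130)=5371315400, p(131)=5964539504, p(132)=6620830889, p(133)=7346629512, p(134)=8149040695, p(135)=9035836076, p(136)=10015581680, p(137)=11097645016, p(138)=12292341831, p(139)=13610949895, p(140)=15065878135, p(141)=16670689208, p(142)=18440293320, p(143)=20390982757, p(144)=22540654445, p(145)=24908858009, p(146)=27517052599, p(147)=30388671978, p(148)=33549419497, p(149)=37027355200, p(150)=40853235313, p(151)=45060624582, p(152)=49686288421, p(153)=54770336324, p(154)=60356673280, p(155)=66493182097, p(156)=73232243759, p(157)=80630964769, p(158)=88751778802.
Final step: p(159) = p(158) + p(157) - p(154) - p(152) + p(147) + p(144) - p(137) - p(133) + p(124) + p(119) - p(108) - p(102) + p(89) + p(82) - p(67) - p(59) + p(42) + p(33) - p(14) - p(4)
= 88751778802 + 80630964769 - 60356673280 - 49686288421 + 30388671978 + 22540654445 - 11097645016 - 7346629512 + 2841940500 + 1653668665 - 483502844 - 241265379 + 49995925 + 20506255 - 2679689 - 831820 + 53174 + 10143 - 135 - 5
= 97662728555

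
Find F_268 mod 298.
155

Matrix identity: Q^n = [[F_(n+1), F_n], [F_n, F_(n-1)]] with Q = [[1,1],[1,0]].
n = 268 = 100001100₂. Square-and-multiply, entries mod 298:
Q^1 = [[1,1],[1,0]]
Q^2 = (Q^1)² = [[2,1],[1,1]]
Q^4 = (Q^2)² = [[5,3],[3,2]]
Q^8 = (Q^4)² = [[34,21],[21,13]]
Q^16 = (Q^8)² = [[107,93],[93,14]]
Q^33 = (Q^16)²·Q = [[61,132],[132,227]]
Q^67 = (Q^33)²·Q = [[157,285],[285,170]]
Q^134 = (Q^67)² = [[84,219],[219,163]]
Q^268 = (Q^134)² = [[185,155],[155,30]]
F_268 mod 298 = Q^268[0][1] = 155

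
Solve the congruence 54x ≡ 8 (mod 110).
x ≡ 47 (mod 55)

gcd(54, 110) = 2, which divides 8, so solutions exist.
Divide through by 2: 27x ≡ 4 (mod 55).
Find 27^(-1) mod 55 by the extended Euclidean algorithm:
55 = 2 × 27 + 1  ⟹  1 = (1)·55 + (-2)·27
So (-2)·27 ≡ 1 (mod 55), i.e. 27^(-1) ≡ -2 ≡ 53 (mod 55).
x ≡ 53 × 4 = 212 ≡ 47 (mod 55).
Check: 54 × 47 = 2538 ≡ 8 (mod 110).
x ≡ 47 (mod 55), giving 2 solutions mod 110.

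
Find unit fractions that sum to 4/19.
1/5 + 1/95

Greedy algorithm:
4/19: ceiling(19/4) = 5, use 1/5
1/95: ceiling(95/1) = 95, use 1/95
Result: 4/19 = 1/5 + 1/95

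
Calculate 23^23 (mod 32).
7

Repeated squaring. Binary of 23 = 10111.
23^1 ≡ 23 (mod 32); 23^2 ≡ 17 (mod 32); 23^4 ≡ 1 (mod 32); 23^8 ≡ 1 (mod 32); 23^16 ≡ 1 (mod 32)
23^23 = 23^1 × 23^2 × 23^4 × 23^16 ≡ 7 (mod 32)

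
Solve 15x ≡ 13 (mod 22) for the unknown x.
x ≡ 17 (mod 22)

gcd(15, 22) = 1, which divides 13, so solutions exist.
Find 15^(-1) mod 22 by the extended Euclidean algorithm:
22 = 1 × 15 + 7  ⟹  7 = (1)·22 + (-1)·15
15 = 2 × 7 + 1  ⟹  1 = (-2)·22 + (3)·15
So (3)·15 ≡ 1 (mod 22), i.e. 15^(-1) ≡ 3 (mod 22).
x ≡ 3 × 13 = 39 ≡ 17 (mod 22).
Check: 15 × 17 = 255 ≡ 13 (mod 22).
Unique solution: x ≡ 17 (mod 22)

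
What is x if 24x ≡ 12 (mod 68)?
x ≡ 9 (mod 17)

gcd(24, 68) = 4, which divides 12, so solutions exist.
Divide through by 4: 6x ≡ 3 (mod 17).
Find 6^(-1) mod 17 by the extended Euclidean algorithm:
17 = 2 × 6 + 5  ⟹  5 = (1)·17 + (-2)·6
6 = 1 × 5 + 1  ⟹  1 = (-1)·17 + (3)·6
So (3)·6 ≡ 1 (mod 17), i.e. 6^(-1) ≡ 3 (mod 17).
x ≡ 3 × 3 = 9 ≡ 9 (mod 17).
Check: 24 × 9 = 216 ≡ 12 (mod 68).
x ≡ 9 (mod 17), giving 4 solutions mod 68.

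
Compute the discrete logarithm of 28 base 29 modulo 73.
59

Baby-step giant-step with step n = ⌈√73⌉ = 9.
Baby steps 29^j mod 73 (j:value) for j=0..8: 0:1, 1:29, 2:38, 3:7, 4:57, 5:47, 6:49, 7:34, 8:37.
Giant-step multiplier: 29^(-9) ≡ 29^(72-9) = 29^63 ≡ 63 (mod 73).
Giant steps γ_i = 28·63^i mod 73: γ_0=28, γ_1=12, γ_2=26, γ_3=32, γ_4=45, γ_5=61, γ_6=47 (in table at j=5).
x = i·n + j = 6·9 + 5 = 59.
Check: 29^59 ≡ 28 (mod 73).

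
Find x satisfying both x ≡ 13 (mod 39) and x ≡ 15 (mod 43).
832

Using Chinese Remainder Theorem:
M = 39 × 43 = 1677
M1 = 43, M2 = 39
y1 = 43^(-1) mod 39 = 10
y2 = 39^(-1) mod 43 = 32
x = (13×43×10 + 15×39×32) mod 1677 = 832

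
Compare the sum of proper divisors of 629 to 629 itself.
deficient

Proper divisors of 629: sum = 1 + 17 + 37 = 55
Since 55 < 629, 629 is deficient.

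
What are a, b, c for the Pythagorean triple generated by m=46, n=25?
(1491, 2300, 2741)

Euclid's formula: a = m² - n², b = 2mn, c = m² + n²
m = 46, n = 25
a = 46² - 25² = 2116 - 625 = 1491
b = 2 × 46 × 25 = 2300
c = 46² + 25² = 2116 + 625 = 2741
Verification: 1491² + 2300² = 2223081 + 5290000 = 7513081 = 2741² ✓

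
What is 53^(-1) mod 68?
9

gcd(53, 68) = 1, so the inverse exists.
Extended Euclidean algorithm on (68, 53):
68 = 1 × 53 + 15  ⟹  15 = (1)·68 + (-1)·53
53 = 3 × 15 + 8  ⟹  8 = (-3)·68 + (4)·53
15 = 1 × 8 + 7  ⟹  7 = (4)·68 + (-5)·53
8 = 1 × 7 + 1  ⟹  1 = (-7)·68 + (9)·53
So (9)·53 ≡ 1 (mod 68), i.e. 53^(-1) ≡ 9 (mod 68).
Check: 53 × 9 = 477 ≡ 1 (mod 68)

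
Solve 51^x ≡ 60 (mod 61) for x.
30

Baby-step giant-step with step n = ⌈√61⌉ = 8.
Baby steps 51^j mod 61 (j:value) for j=0..7: 0:1, 1:51, 2:39, 3:37, 4:57, 5:40, 6:27, 7:35.
Giant-step multiplier: 51^(-8) ≡ 51^(60-8) = 51^52 ≡ 42 (mod 61).
Giant steps γ_i = 60·42^i mod 61: γ_0=60, γ_1=19, γ_2=5, γ_3=27 (in table at j=6).
x = i·n + j = 3·8 + 6 = 30.
Check: 51^30 ≡ 60 (mod 61).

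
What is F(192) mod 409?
144

Matrix identity: Q^n = [[F_(n+1), F_n], [F_n, F_(n-1)]] with Q = [[1,1],[1,0]].
n = 192 = 11000000₂. Square-and-multiply, entries mod 409:
Q^1 = [[1,1],[1,0]]
Q^3 = (Q^1)²·Q = [[3,2],[2,1]]
Q^6 = (Q^3)² = [[13,8],[8,5]]
Q^12 = (Q^6)² = [[233,144],[144,89]]
Q^24 = (Q^12)² = [[178,151],[151,27]]
Q^48 = (Q^24)² = [[88,280],[280,217]]
Q^96 = (Q^48)² = [[254,328],[328,335]]
Q^192 = (Q^96)² = [[320,144],[144,176]]
F_192 mod 409 = Q^192[0][1] = 144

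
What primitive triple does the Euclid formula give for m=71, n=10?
(4941, 1420, 5141)

Euclid's formula: a = m² - n², b = 2mn, c = m² + n²
m = 71, n = 10
a = 71² - 10² = 5041 - 100 = 4941
b = 2 × 71 × 10 = 1420
c = 71² + 10² = 5041 + 100 = 5141
Verification: 4941² + 1420² = 24413481 + 2016400 = 26429881 = 5141² ✓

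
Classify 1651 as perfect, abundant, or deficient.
deficient

Proper divisors of 1651: sum = 1 + 13 + 127 = 141
Since 141 < 1651, 1651 is deficient.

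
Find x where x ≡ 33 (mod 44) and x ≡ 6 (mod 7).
209

Using Chinese Remainder Theorem:
M = 44 × 7 = 308
M1 = 7, M2 = 44
y1 = 7^(-1) mod 44 = 19
y2 = 44^(-1) mod 7 = 4
x = (33×7×19 + 6×44×4) mod 308 = 209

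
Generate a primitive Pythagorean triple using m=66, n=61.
(635, 8052, 8077)

Euclid's formula: a = m² - n², b = 2mn, c = m² + n²
m = 66, n = 61
a = 66² - 61² = 4356 - 3721 = 635
b = 2 × 66 × 61 = 8052
c = 66² + 61² = 4356 + 3721 = 8077
Verification: 635² + 8052² = 403225 + 64834704 = 65237929 = 8077² ✓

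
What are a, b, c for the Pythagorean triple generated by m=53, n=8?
(2745, 848, 2873)

Euclid's formula: a = m² - n², b = 2mn, c = m² + n²
m = 53, n = 8
a = 53² - 8² = 2809 - 64 = 2745
b = 2 × 53 × 8 = 848
c = 53² + 8² = 2809 + 64 = 2873
Verification: 2745² + 848² = 7535025 + 719104 = 8254129 = 2873² ✓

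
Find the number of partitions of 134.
8149040695

p(n) counts ways to write n as a sum of positive integers (order ignored).
Euler's pentagonal recurrence: p(k) = p(k-1) + p(k-2) - p(k-5) - p(k-7) + p(k-12) + p(k-15) - ... (offsets j(3j∓1)/2, signs ++--, p(0)=1, p(<0)=0).
DP table for k = 0..133: p(0)=1, p(1)=1, p(2)=2, p(3)=3, p(4)=5, p(5)=7, p(6)=11, p(7)=15, p(8)=22, p(9)=30, p(10)=42, p(11)=56, p(12)=77, p(13)=101, p(14)=135, p(15)=176, p(16)=231, p(17)=297, p(18)=385, p(19)=490, p(20)=627, p(21)=792, p(22)=1002, p(23)=1255, p(24)=1575, p(25)=1958, p(26)=2436, p(27)=3010, p(28)=3718, p(29)=4565, p(30)=5604, p(31)=6842, p(32)=8349, p(33)=10143, p(34)=12310, p(35)=14883, p(36)=17977, p(37)=21637, p(38)=26015, p(39)=31185, p(40)=37338, p(41)=44583, p(42)=53174, p(43)=63261, p(44)=75175, p(45)=89134, p(46)=105558, p(47)=124754, p(48)=147273, p(49)=173525, p(50)=204226, p(51)=239943, p(52)=281589, p(53)=329931, p(54)=386155, p(55)=451276, p(56)=526823, p(57)=614154, p(58)=715220, p(59)=831820, p(60)=966467, p(61)=1121505, p(62)=1300156, p(63)=1505499, p(64)=1741630, p(65)=2012558, p(66)=2323520, p(67)=2679689, p(68)=3087735, p(69)=3554345, p(70)=4087968, p(71)=4697205, p(72)=5392783, p(73)=6185689, p(74)=7089500, p(75)=8118264, p(76)=9289091, p(77)=10619863, p(78)=12132164, p(79)=13848650, p(80)=15796476, p(81)=18004327, p(82)=20506255, p(83)=23338469, p(84)=26543660, p(85)=30167357, p(86)=34262962, p(87)=38887673, p(88)=44108109, p(89)=49995925, p(90)=56634173, p(91)=64112359, p(92)=72533807, p(93)=82010177, p(94)=92669720, p(95)=104651419, p(96)=118114304, p(97)=133230930, p(98)=150198136, p(99)=169229875, p(100)=190569292, p(101)=214481126, p(102)=241265379, p(103)=271248950, p(104)=304801365, p(105)=342325709, p(106)=384276336, p(107)=431149389, p(108)=483502844, p(109)=541946240, p(110)=607163746, p(111)=679903203, p(112)=761002156, p(113)=851376628, p(114)=952050665, p(115)=1064144451, p(116)=1188908248, p(117)=1327710076, p(118)=1482074143, p(119)=1653668665, p(120)=1844349560, p(121)=2056148051, p(122)=2291320912, p(123)=2552338241, p(124)=2841940500, p(125)=3163127352, p(126)=3519222692, p(127)=3913864295, p(128)=4351078600, p(129)=4835271870, p(130)=5371315400, p(131)=5964539504, p(132)=6620830889, p(133)=7346629512.
Final step: p(134) = p(133) + p(132) - p(129) - p(127) + p(122) + p(119) - p(112) - p(108) + p(99) + p(94) - p(83) - p(77) + p(64) + p(57) - p(42) - p(34) + p(17) + p(8)
= 7346629512 + 6620830889 - 4835271870 - 3913864295 + 2291320912 + 1653668665 - 761002156 - 483502844 + 169229875 + 92669720 - 23338469 - 10619863 + 1741630 + 614154 - 53174 - 12310 + 297 + 22
= 8149040695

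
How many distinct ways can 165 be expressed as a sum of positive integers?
172389800255

p(n) counts ways to write n as a sum of positive integers (order ignored).
Euler's pentagonal recurrence: p(k) = p(k-1) + p(k-2) - p(k-5) - p(k-7) + p(k-12) + p(k-15) - ... (offsets j(3j∓1)/2, signs ++--, p(0)=1, p(<0)=0).
DP table for k = 0..164: p(0)=1, p(1)=1, p(2)=2, p(3)=3, p(4)=5, p(5)=7, p(6)=11, p(7)=15, p(8)=22, p(9)=30, p(10)=42, p(11)=56, p(12)=77, p(13)=101, p(14)=135, p(15)=176, p(16)=231, p(17)=297, p(18)=385, p(19)=490, p(20)=627, p(21)=792, p(22)=1002, p(23)=1255, p(24)=1575, p(25)=1958, p(26)=2436, p(27)=3010, p(28)=3718, p(29)=4565, p(30)=5604, p(31)=6842, p(32)=8349, p(33)=10143, p(34)=12310, p(35)=14883, p(36)=17977, p(37)=21637, p(38)=26015, p(39)=31185, p(40)=37338, p(41)=44583, p(42)=53174, p(43)=63261, p(44)=75175, p(45)=89134, p(46)=105558, p(47)=124754, p(48)=147273, p(49)=173525, p(50)=204226, p(51)=239943, p(52)=281589, p(53)=329931, p(54)=386155, p(55)=451276, p(56)=526823, p(57)=614154, p(58)=715220, p(59)=831820, p(60)=966467, p(61)=1121505, p(62)=1300156, p(63)=1505499, p(64)=1741630, p(65)=2012558, p(66)=2323520, p(67)=2679689, p(68)=3087735, p(69)=3554345, p(70)=4087968, p(71)=4697205, p(72)=5392783, p(73)=6185689, p(74)=7089500, p(75)=8118264, p(76)=9289091, p(77)=10619863, p(78)=12132164, p(79)=13848650, p(80)=15796476, p(81)=18004327, p(82)=20506255, p(83)=23338469, p(84)=26543660, p(85)=30167357, p(86)=34262962, p(87)=38887673, p(88)=44108109, p(89)=49995925, p(90)=56634173, p(91)=64112359, p(92)=72533807, p(93)=82010177, p(94)=92669720, p(95)=104651419, p(96)=118114304, p(97)=133230930, p(98)=150198136, p(99)=169229875, p(100)=190569292, p(101)=214481126, p(102)=241265379, p(103)=271248950, p(104)=304801365, p(105)=342325709, p(106)=384276336, p(107)=431149389, p(108)=483502844, p(109)=541946240, p(110)=607163746, p(111)=679903203, p(112)=761002156, p(113)=851376628, p(114)=952050665, p(115)=1064144451, p(116)=1188908248, p(117)=1327710076, p(118)=1482074143, p(119)=1653668665, p(120)=1844349560, p(121)=2056148051, p(122)=2291320912, p(123)=2552338241, p(124)=2841940500, p(125)=3163127352, p(126)=3519222692, p(127)=3913864295, p(128)=4351078600, p(129)=4835271870, p(130)=5371315400, p(131)=5964539504, p(132)=6620830889, p(133)=7346629512, p(134)=8149040695, p(135)=9035836076, p(136)=10015581680, p(137)=11097645016, p(138)=12292341831, p(139)=13610949895, p(140)=15065878135, p(141)=16670689208, p(142)=18440293320, p(143)=20390982757, p(144)=22540654445, p(145)=24908858009, p(146)=27517052599, p(147)=30388671978, p(148)=33549419497, p(149)=37027355200, p(150)=40853235313, p(151)=45060624582, p(152)=49686288421, p(153)=54770336324, p(154)=60356673280, p(155)=66493182097, p(156)=73232243759, p(157)=80630964769, p(158)=88751778802, p(159)=97662728555, p(160)=107438159466, p(161)=118159068427, p(162)=129913904637, p(163)=142798995930, p(164)=156919475295.
Final step: p(165) = p(164) + p(163) - p(160) - p(158) + p(153) + p(150) - p(143) - p(139) + p(130) + p(125) - p(114) - p(108) + p(95) + p(88) - p(73) - p(65) + p(48) + p(39) - p(20) - p(10)
= 156919475295 + 142798995930 - 107438159466 - 88751778802 + 54770336324 + 40853235313 - 20390982757 - 13610949895 + 5371315400 + 3163127352 - 952050665 - 483502844 + 104651419 + 44108109 - 6185689 - 2012558 + 147273 + 31185 - 627 - 42
= 172389800255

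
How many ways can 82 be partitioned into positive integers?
20506255

p(n) counts ways to write n as a sum of positive integers (order ignored).
Euler's pentagonal recurrence: p(k) = p(k-1) + p(k-2) - p(k-5) - p(k-7) + p(k-12) + p(k-15) - ... (offsets j(3j∓1)/2, signs ++--, p(0)=1, p(<0)=0).
DP table for k = 0..81: p(0)=1, p(1)=1, p(2)=2, p(3)=3, p(4)=5, p(5)=7, p(6)=11, p(7)=15, p(8)=22, p(9)=30, p(10)=42, p(11)=56, p(12)=77, p(13)=101, p(14)=135, p(15)=176, p(16)=231, p(17)=297, p(18)=385, p(19)=490, p(20)=627, p(21)=792, p(22)=1002, p(23)=1255, p(24)=1575, p(25)=1958, p(26)=2436, p(27)=3010, p(28)=3718, p(29)=4565, p(30)=5604, p(31)=6842, p(32)=8349, p(33)=10143, p(34)=12310, p(35)=14883, p(36)=17977, p(37)=21637, p(38)=26015, p(39)=31185, p(40)=37338, p(41)=44583, p(42)=53174, p(43)=63261, p(44)=75175, p(45)=89134, p(46)=105558, p(47)=124754, p(48)=147273, p(49)=173525, p(50)=204226, p(51)=239943, p(52)=281589, p(53)=329931, p(54)=386155, p(55)=451276, p(56)=526823, p(57)=614154, p(58)=715220, p(59)=831820, p(60)=966467, p(61)=1121505, p(62)=1300156, p(63)=1505499, p(64)=1741630, p(65)=2012558, p(66)=2323520, p(67)=2679689, p(68)=3087735, p(69)=3554345, p(70)=4087968, p(71)=4697205, p(72)=5392783, p(73)=6185689, p(74)=7089500, p(75)=8118264, p(76)=9289091, p(77)=10619863, p(78)=12132164, p(79)=13848650, p(80)=15796476, p(81)=18004327.
Final step: p(82) = p(81) + p(80) - p(77) - p(75) + p(70) + p(67) - p(60) - p(56) + p(47) + p(42) - p(31) - p(25) + p(12) + p(5)
= 18004327 + 15796476 - 10619863 - 8118264 + 4087968 + 2679689 - 966467 - 526823 + 124754 + 53174 - 6842 - 1958 + 77 + 7
= 20506255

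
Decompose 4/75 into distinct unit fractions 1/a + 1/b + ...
1/19 + 1/1425

Greedy algorithm:
4/75: ceiling(75/4) = 19, use 1/19
1/1425: ceiling(1425/1) = 1425, use 1/1425
Result: 4/75 = 1/19 + 1/1425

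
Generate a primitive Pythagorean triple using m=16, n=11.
(135, 352, 377)

Euclid's formula: a = m² - n², b = 2mn, c = m² + n²
m = 16, n = 11
a = 16² - 11² = 256 - 121 = 135
b = 2 × 16 × 11 = 352
c = 16² + 11² = 256 + 121 = 377
Verification: 135² + 352² = 18225 + 123904 = 142129 = 377² ✓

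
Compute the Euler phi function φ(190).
72

190 = 2 × 5 × 19
φ(n) = n × ∏(1 - 1/p) for each prime p dividing n
φ(190) = 190 × (1 - 1/2) × (1 - 1/5) × (1 - 1/19) = 72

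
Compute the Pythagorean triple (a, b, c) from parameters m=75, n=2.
(5621, 300, 5629)

Euclid's formula: a = m² - n², b = 2mn, c = m² + n²
m = 75, n = 2
a = 75² - 2² = 5625 - 4 = 5621
b = 2 × 75 × 2 = 300
c = 75² + 2² = 5625 + 4 = 5629
Verification: 5621² + 300² = 31595641 + 90000 = 31685641 = 5629² ✓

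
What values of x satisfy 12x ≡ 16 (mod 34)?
x ≡ 7 (mod 17)

gcd(12, 34) = 2, which divides 16, so solutions exist.
Divide through by 2: 6x ≡ 8 (mod 17).
Find 6^(-1) mod 17 by the extended Euclidean algorithm:
17 = 2 × 6 + 5  ⟹  5 = (1)·17 + (-2)·6
6 = 1 × 5 + 1  ⟹  1 = (-1)·17 + (3)·6
So (3)·6 ≡ 1 (mod 17), i.e. 6^(-1) ≡ 3 (mod 17).
x ≡ 3 × 8 = 24 ≡ 7 (mod 17).
Check: 12 × 7 = 84 ≡ 16 (mod 34).
x ≡ 7 (mod 17), giving 2 solutions mod 34.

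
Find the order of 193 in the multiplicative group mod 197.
49

197 is prime, so ord(193) divides φ(197) = 196.
Divisors of 196: 1, 2, 4, 7, 14, 28, 49, 98, 196.
Repeated squaring: 193^1 ≡ 193, 193^2 ≡ 16, 193^4 ≡ 59, 193^8 ≡ 132, 193^16 ≡ 88, 193^32 ≡ 61, 193^64 ≡ 175, 193^128 ≡ 90 (mod 197).
Test 193^d mod 197 for each divisor d in increasing order:
193^1 ≡ 193
193^2 ≡ 16
193^4 ≡ 59
193^7 = 193^4·193^2·193^1 ≡ 164
193^14 = 193^8·193^4·193^2 ≡ 104
193^28 = 193^16·193^8·193^4 ≡ 178
193^49 = 193^32·193^16·193^1 ≡ 1  ← first divisor giving 1
The order is 49.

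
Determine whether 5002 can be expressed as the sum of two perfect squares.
39² + 59² (a=39, b=59)

Factorization: 5002 = 2 × 41 × 61
By Fermat: n is sum of two squares iff every prime p ≡ 3 (mod 4) appears to even power.
All primes ≡ 3 (mod 4) appear to even power.
Search a = 0, 1, 2, … for 5002 - a² a perfect square: first hit at a = 39: 5002 - 1521 = 3481 = 59².
5002 = 39² + 59² = 1521 + 3481 ✓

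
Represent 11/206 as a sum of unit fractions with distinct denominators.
1/19 + 1/1305 + 1/5107770

Greedy algorithm:
11/206: ceiling(206/11) = 19, use 1/19
3/3914: ceiling(3914/3) = 1305, use 1/1305
1/5107770: ceiling(5107770/1) = 5107770, use 1/5107770
Result: 11/206 = 1/19 + 1/1305 + 1/5107770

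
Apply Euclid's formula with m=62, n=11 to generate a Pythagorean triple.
(3723, 1364, 3965)

Euclid's formula: a = m² - n², b = 2mn, c = m² + n²
m = 62, n = 11
a = 62² - 11² = 3844 - 121 = 3723
b = 2 × 62 × 11 = 1364
c = 62² + 11² = 3844 + 121 = 3965
Verification: 3723² + 1364² = 13860729 + 1860496 = 15721225 = 3965² ✓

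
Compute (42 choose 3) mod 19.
4

Using Lucas' theorem:
Write n=42 and k=3 in base 19:
n in base 19: [2, 4]
k in base 19: [0, 3]
C(42,3) mod 19 = ∏ C(n_i, k_i) mod 19
Digit binomials (mod 19): C(2,0) = 1; C(4,3) = 4
Product: 1 × 4 = 4 ≡ 4 (mod 19)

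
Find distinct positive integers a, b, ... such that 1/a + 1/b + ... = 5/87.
1/18 + 1/522

Greedy algorithm:
5/87: ceiling(87/5) = 18, use 1/18
1/522: ceiling(522/1) = 522, use 1/522
Result: 5/87 = 1/18 + 1/522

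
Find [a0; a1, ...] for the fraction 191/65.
[2; 1, 15, 4]

Euclidean algorithm steps:
191 = 2 × 65 + 61
65 = 1 × 61 + 4
61 = 15 × 4 + 1
4 = 4 × 1 + 0
Continued fraction: [2; 1, 15, 4]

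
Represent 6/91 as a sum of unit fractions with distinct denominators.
1/16 + 1/292 + 1/106288

Greedy algorithm:
6/91: ceiling(91/6) = 16, use 1/16
5/1456: ceiling(1456/5) = 292, use 1/292
1/106288: ceiling(106288/1) = 106288, use 1/106288
Result: 6/91 = 1/16 + 1/292 + 1/106288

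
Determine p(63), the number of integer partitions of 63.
1505499

p(n) counts ways to write n as a sum of positive integers (order ignored).
Euler's pentagonal recurrence: p(k) = p(k-1) + p(k-2) - p(k-5) - p(k-7) + p(k-12) + p(k-15) - ... (offsets j(3j∓1)/2, signs ++--, p(0)=1, p(<0)=0).
DP table for k = 0..62: p(0)=1, p(1)=1, p(2)=2, p(3)=3, p(4)=5, p(5)=7, p(6)=11, p(7)=15, p(8)=22, p(9)=30, p(10)=42, p(11)=56, p(12)=77, p(13)=101, p(14)=135, p(15)=176, p(16)=231, p(17)=297, p(18)=385, p(19)=490, p(20)=627, p(21)=792, p(22)=1002, p(23)=1255, p(24)=1575, p(25)=1958, p(26)=2436, p(27)=3010, p(28)=3718, p(29)=4565, p(30)=5604, p(31)=6842, p(32)=8349, p(33)=10143, p(34)=12310, p(35)=14883, p(36)=17977, p(37)=21637, p(38)=26015, p(39)=31185, p(40)=37338, p(41)=44583, p(42)=53174, p(43)=63261, p(44)=75175, p(45)=89134, p(46)=105558, p(47)=124754, p(48)=147273, p(49)=173525, p(50)=204226, p(51)=239943, p(52)=281589, p(53)=329931, p(54)=386155, p(55)=451276, p(56)=526823, p(57)=614154, p(58)=715220, p(59)=831820, p(60)=966467, p(61)=1121505, p(62)=1300156.
Final step: p(63) = p(62) + p(61) - p(58) - p(56) + p(51) + p(48) - p(41) - p(37) + p(28) + p(23) - p(12) - p(6)
= 1300156 + 1121505 - 715220 - 526823 + 239943 + 147273 - 44583 - 21637 + 3718 + 1255 - 77 - 11
= 1505499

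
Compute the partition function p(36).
17977

p(n) counts ways to write n as a sum of positive integers (order ignored).
Euler's pentagonal recurrence: p(k) = p(k-1) + p(k-2) - p(k-5) - p(k-7) + p(k-12) + p(k-15) - ... (offsets j(3j∓1)/2, signs ++--, p(0)=1, p(<0)=0).
DP table for k = 0..35: p(0)=1, p(1)=1, p(2)=2, p(3)=3, p(4)=5, p(5)=7, p(6)=11, p(7)=15, p(8)=22, p(9)=30, p(10)=42, p(11)=56, p(12)=77, p(13)=101, p(14)=135, p(15)=176, p(16)=231, p(17)=297, p(18)=385, p(19)=490, p(20)=627, p(21)=792, p(22)=1002, p(23)=1255, p(24)=1575, p(25)=1958, p(26)=2436, p(27)=3010, p(28)=3718, p(29)=4565, p(30)=5604, p(31)=6842, p(32)=8349, p(33)=10143, p(34)=12310, p(35)=14883.
Final step: p(36) = p(35) + p(34) - p(31) - p(29) + p(24) + p(21) - p(14) - p(10) + p(1)
= 14883 + 12310 - 6842 - 4565 + 1575 + 792 - 135 - 42 + 1
= 17977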